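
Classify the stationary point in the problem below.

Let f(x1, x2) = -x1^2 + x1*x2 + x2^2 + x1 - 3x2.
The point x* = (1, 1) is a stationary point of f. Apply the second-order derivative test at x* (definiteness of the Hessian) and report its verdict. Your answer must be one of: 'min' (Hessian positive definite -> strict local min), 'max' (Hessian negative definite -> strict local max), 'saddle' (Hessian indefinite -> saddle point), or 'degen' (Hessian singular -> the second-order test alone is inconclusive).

Compute the Hessian H = grad^2 f:
  H = [[-2, 1], [1, 2]]
Verify stationarity: grad f(x*) = H x* + g = (0, 0).
Eigenvalues of H: -2.2361, 2.2361.
Eigenvalues have mixed signs, so H is indefinite -> x* is a saddle point.

saddle


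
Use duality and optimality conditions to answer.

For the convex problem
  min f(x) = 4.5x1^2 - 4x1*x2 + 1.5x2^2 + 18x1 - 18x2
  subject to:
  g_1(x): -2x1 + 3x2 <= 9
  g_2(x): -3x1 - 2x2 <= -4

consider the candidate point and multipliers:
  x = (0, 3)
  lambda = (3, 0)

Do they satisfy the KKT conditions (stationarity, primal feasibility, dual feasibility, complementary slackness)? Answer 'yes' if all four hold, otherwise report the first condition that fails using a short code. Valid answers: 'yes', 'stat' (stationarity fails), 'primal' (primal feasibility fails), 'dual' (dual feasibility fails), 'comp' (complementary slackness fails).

Gradient of f: grad f(x) = Q x + c = (6, -9)
Constraint values g_i(x) = a_i^T x - b_i:
  g_1((0, 3)) = 0
  g_2((0, 3)) = -2
Stationarity residual: grad f(x) + sum_i lambda_i a_i = (0, 0)
  -> stationarity OK
Primal feasibility (all g_i <= 0): OK
Dual feasibility (all lambda_i >= 0): OK
Complementary slackness (lambda_i * g_i(x) = 0 for all i): OK

Verdict: yes, KKT holds.

yes


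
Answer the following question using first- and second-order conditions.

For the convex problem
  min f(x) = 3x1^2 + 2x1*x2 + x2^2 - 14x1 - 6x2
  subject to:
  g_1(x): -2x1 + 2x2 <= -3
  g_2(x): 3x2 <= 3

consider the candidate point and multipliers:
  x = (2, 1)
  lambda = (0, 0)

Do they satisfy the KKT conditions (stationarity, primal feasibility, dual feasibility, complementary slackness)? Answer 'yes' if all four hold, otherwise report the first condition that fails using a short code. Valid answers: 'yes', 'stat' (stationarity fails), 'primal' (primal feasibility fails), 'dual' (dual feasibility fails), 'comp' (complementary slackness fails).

Gradient of f: grad f(x) = Q x + c = (0, 0)
Constraint values g_i(x) = a_i^T x - b_i:
  g_1((2, 1)) = 1
  g_2((2, 1)) = 0
Stationarity residual: grad f(x) + sum_i lambda_i a_i = (0, 0)
  -> stationarity OK
Primal feasibility (all g_i <= 0): FAILS
Dual feasibility (all lambda_i >= 0): OK
Complementary slackness (lambda_i * g_i(x) = 0 for all i): OK

Verdict: the first failing condition is primal_feasibility -> primal.

primal


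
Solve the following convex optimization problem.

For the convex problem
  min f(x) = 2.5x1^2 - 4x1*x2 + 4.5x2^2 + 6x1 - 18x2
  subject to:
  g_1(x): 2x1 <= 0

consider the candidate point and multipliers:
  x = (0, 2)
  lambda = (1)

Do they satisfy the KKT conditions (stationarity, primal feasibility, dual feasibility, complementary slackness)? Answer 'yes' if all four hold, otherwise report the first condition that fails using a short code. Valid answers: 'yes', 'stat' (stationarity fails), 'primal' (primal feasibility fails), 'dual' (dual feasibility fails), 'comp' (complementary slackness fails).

Gradient of f: grad f(x) = Q x + c = (-2, 0)
Constraint values g_i(x) = a_i^T x - b_i:
  g_1((0, 2)) = 0
Stationarity residual: grad f(x) + sum_i lambda_i a_i = (0, 0)
  -> stationarity OK
Primal feasibility (all g_i <= 0): OK
Dual feasibility (all lambda_i >= 0): OK
Complementary slackness (lambda_i * g_i(x) = 0 for all i): OK

Verdict: yes, KKT holds.

yes


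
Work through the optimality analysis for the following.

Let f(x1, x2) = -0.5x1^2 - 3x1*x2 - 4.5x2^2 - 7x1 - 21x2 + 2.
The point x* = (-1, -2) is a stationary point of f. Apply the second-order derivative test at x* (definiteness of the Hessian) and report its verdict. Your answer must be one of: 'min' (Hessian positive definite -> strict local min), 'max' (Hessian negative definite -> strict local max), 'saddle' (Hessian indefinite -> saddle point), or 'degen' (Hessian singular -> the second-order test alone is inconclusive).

Compute the Hessian H = grad^2 f:
  H = [[-1, -3], [-3, -9]]
Verify stationarity: grad f(x*) = H x* + g = (0, 0).
Eigenvalues of H: -10, 0.
H has a zero eigenvalue (singular; negative semidefinite but not definite), so H is neither positive definite, negative definite, nor indefinite. The second-order test alone is inconclusive -> degen.
(Indeed, f is constant along the null direction of H through x*, so x* is not a strict local extremum.)

degen


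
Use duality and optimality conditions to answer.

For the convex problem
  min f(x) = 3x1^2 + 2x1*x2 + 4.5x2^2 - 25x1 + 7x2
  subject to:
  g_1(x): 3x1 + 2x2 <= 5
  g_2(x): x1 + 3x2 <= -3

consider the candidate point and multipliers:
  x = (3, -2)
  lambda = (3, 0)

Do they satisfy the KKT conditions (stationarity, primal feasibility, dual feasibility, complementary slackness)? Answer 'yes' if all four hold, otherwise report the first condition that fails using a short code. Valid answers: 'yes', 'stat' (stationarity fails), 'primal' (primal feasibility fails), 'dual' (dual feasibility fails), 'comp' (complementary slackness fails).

Gradient of f: grad f(x) = Q x + c = (-11, -5)
Constraint values g_i(x) = a_i^T x - b_i:
  g_1((3, -2)) = 0
  g_2((3, -2)) = 0
Stationarity residual: grad f(x) + sum_i lambda_i a_i = (-2, 1)
  -> stationarity FAILS
Primal feasibility (all g_i <= 0): OK
Dual feasibility (all lambda_i >= 0): OK
Complementary slackness (lambda_i * g_i(x) = 0 for all i): OK

Verdict: the first failing condition is stationarity -> stat.

stat


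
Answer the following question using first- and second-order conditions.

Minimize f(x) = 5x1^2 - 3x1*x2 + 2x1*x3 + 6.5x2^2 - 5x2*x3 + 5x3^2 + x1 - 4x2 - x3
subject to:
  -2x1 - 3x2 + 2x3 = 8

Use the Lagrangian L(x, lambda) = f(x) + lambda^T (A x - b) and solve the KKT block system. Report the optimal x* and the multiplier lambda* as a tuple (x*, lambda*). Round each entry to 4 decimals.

Form the Lagrangian:
  L(x, lambda) = (1/2) x^T Q x + c^T x + lambda^T (A x - b)
Stationarity (grad_x L = 0): Q x + c + A^T lambda = 0.
Primal feasibility: A x = b.

This gives the KKT block system:
  [ Q   A^T ] [ x     ]   [-c ]
  [ A    0  ] [ lambda ] = [ b ]

Solving the linear system:
  x*      = (-1.6301, -0.8878, 1.0383)
  lambda* = (-5.2806)
  f(x*)   = 21.5638

x* = (-1.6301, -0.8878, 1.0383), lambda* = (-5.2806)


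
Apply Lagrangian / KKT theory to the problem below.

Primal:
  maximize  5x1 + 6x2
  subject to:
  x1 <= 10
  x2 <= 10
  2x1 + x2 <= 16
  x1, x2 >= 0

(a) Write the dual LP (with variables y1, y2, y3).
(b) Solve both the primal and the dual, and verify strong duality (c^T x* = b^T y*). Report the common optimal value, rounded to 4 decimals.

The standard primal-dual pair for 'max c^T x s.t. A x <= b, x >= 0' is:
  Dual:  min b^T y  s.t.  A^T y >= c,  y >= 0.

So the dual LP is:
  minimize  10y1 + 10y2 + 16y3
  subject to:
    y1 + 2y3 >= 5
    y2 + y3 >= 6
    y1, y2, y3 >= 0

Solving the primal: x* = (3, 10).
  primal value c^T x* = 75.
Solving the dual: y* = (0, 3.5, 2.5).
  dual value b^T y* = 75.
Strong duality: c^T x* = b^T y*. Confirmed.

75


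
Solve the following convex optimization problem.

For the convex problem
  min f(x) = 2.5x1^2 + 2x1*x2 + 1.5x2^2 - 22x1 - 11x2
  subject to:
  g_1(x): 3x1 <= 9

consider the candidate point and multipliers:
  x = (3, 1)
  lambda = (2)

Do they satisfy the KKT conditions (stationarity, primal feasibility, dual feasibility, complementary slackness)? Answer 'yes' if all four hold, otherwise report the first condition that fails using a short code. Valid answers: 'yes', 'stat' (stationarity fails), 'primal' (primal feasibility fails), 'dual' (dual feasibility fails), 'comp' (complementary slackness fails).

Gradient of f: grad f(x) = Q x + c = (-5, -2)
Constraint values g_i(x) = a_i^T x - b_i:
  g_1((3, 1)) = 0
Stationarity residual: grad f(x) + sum_i lambda_i a_i = (1, -2)
  -> stationarity FAILS
Primal feasibility (all g_i <= 0): OK
Dual feasibility (all lambda_i >= 0): OK
Complementary slackness (lambda_i * g_i(x) = 0 for all i): OK

Verdict: the first failing condition is stationarity -> stat.

stat


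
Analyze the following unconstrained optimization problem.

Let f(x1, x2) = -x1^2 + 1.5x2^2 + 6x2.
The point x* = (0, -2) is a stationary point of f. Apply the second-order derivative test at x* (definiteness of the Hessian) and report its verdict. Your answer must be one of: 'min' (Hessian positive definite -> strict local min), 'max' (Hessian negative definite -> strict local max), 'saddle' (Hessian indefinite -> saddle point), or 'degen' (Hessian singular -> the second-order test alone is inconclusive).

Compute the Hessian H = grad^2 f:
  H = [[-2, 0], [0, 3]]
Verify stationarity: grad f(x*) = H x* + g = (0, 0).
Eigenvalues of H: -2, 3.
Eigenvalues have mixed signs, so H is indefinite -> x* is a saddle point.

saddle


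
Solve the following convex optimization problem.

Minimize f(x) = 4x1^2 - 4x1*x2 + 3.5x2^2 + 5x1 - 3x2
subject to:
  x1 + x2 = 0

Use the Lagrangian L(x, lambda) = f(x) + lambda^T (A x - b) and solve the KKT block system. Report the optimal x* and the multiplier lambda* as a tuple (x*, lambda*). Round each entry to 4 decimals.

Form the Lagrangian:
  L(x, lambda) = (1/2) x^T Q x + c^T x + lambda^T (A x - b)
Stationarity (grad_x L = 0): Q x + c + A^T lambda = 0.
Primal feasibility: A x = b.

This gives the KKT block system:
  [ Q   A^T ] [ x     ]   [-c ]
  [ A    0  ] [ lambda ] = [ b ]

Solving the linear system:
  x*      = (-0.3478, 0.3478)
  lambda* = (-0.8261)
  f(x*)   = -1.3913

x* = (-0.3478, 0.3478), lambda* = (-0.8261)


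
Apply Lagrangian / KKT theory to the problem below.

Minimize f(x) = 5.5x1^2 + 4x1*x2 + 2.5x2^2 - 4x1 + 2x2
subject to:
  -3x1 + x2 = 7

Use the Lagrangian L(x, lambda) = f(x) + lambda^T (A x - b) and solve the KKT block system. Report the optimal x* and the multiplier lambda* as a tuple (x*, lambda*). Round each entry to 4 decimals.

Form the Lagrangian:
  L(x, lambda) = (1/2) x^T Q x + c^T x + lambda^T (A x - b)
Stationarity (grad_x L = 0): Q x + c + A^T lambda = 0.
Primal feasibility: A x = b.

This gives the KKT block system:
  [ Q   A^T ] [ x     ]   [-c ]
  [ A    0  ] [ lambda ] = [ b ]

Solving the linear system:
  x*      = (-1.6875, 1.9375)
  lambda* = (-4.9375)
  f(x*)   = 22.5938

x* = (-1.6875, 1.9375), lambda* = (-4.9375)


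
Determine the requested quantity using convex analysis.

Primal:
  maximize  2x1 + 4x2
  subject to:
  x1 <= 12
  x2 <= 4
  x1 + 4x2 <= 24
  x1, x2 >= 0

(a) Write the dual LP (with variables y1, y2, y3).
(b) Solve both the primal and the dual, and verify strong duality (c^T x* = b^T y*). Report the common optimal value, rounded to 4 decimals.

The standard primal-dual pair for 'max c^T x s.t. A x <= b, x >= 0' is:
  Dual:  min b^T y  s.t.  A^T y >= c,  y >= 0.

So the dual LP is:
  minimize  12y1 + 4y2 + 24y3
  subject to:
    y1 + y3 >= 2
    y2 + 4y3 >= 4
    y1, y2, y3 >= 0

Solving the primal: x* = (12, 3).
  primal value c^T x* = 36.
Solving the dual: y* = (1, 0, 1).
  dual value b^T y* = 36.
Strong duality: c^T x* = b^T y*. Confirmed.

36


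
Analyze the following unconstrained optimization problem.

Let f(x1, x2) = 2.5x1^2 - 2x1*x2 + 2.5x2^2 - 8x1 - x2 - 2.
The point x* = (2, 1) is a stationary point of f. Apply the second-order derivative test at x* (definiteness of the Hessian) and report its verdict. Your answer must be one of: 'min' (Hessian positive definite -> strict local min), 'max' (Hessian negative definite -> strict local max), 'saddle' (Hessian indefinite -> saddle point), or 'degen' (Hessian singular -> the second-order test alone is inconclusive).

Compute the Hessian H = grad^2 f:
  H = [[5, -2], [-2, 5]]
Verify stationarity: grad f(x*) = H x* + g = (0, 0).
Eigenvalues of H: 3, 7.
Both eigenvalues > 0, so H is positive definite -> x* is a strict local min.

min


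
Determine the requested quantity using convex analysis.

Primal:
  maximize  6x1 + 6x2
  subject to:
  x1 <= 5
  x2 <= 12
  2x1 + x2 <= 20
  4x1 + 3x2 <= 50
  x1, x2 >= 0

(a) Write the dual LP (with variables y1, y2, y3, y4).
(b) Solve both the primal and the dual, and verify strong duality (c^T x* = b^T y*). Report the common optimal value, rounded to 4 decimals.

The standard primal-dual pair for 'max c^T x s.t. A x <= b, x >= 0' is:
  Dual:  min b^T y  s.t.  A^T y >= c,  y >= 0.

So the dual LP is:
  minimize  5y1 + 12y2 + 20y3 + 50y4
  subject to:
    y1 + 2y3 + 4y4 >= 6
    y2 + y3 + 3y4 >= 6
    y1, y2, y3, y4 >= 0

Solving the primal: x* = (3.5, 12).
  primal value c^T x* = 93.
Solving the dual: y* = (0, 1.5, 0, 1.5).
  dual value b^T y* = 93.
Strong duality: c^T x* = b^T y*. Confirmed.

93


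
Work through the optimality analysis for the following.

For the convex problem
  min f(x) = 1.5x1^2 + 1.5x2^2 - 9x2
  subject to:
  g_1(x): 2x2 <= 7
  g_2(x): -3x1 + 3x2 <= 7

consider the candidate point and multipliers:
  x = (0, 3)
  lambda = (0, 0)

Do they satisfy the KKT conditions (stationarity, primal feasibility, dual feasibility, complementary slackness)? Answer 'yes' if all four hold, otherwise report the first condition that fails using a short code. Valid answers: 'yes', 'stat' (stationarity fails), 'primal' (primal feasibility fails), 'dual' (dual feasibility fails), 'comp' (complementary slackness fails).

Gradient of f: grad f(x) = Q x + c = (0, 0)
Constraint values g_i(x) = a_i^T x - b_i:
  g_1((0, 3)) = -1
  g_2((0, 3)) = 2
Stationarity residual: grad f(x) + sum_i lambda_i a_i = (0, 0)
  -> stationarity OK
Primal feasibility (all g_i <= 0): FAILS
Dual feasibility (all lambda_i >= 0): OK
Complementary slackness (lambda_i * g_i(x) = 0 for all i): OK

Verdict: the first failing condition is primal_feasibility -> primal.

primal


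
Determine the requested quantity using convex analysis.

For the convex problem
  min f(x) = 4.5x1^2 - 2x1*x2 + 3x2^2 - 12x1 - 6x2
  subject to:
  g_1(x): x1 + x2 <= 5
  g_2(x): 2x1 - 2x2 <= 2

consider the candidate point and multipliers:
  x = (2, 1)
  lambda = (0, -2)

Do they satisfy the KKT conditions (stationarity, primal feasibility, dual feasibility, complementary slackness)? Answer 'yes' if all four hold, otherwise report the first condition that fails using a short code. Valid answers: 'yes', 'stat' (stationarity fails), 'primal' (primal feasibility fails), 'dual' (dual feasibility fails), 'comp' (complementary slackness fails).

Gradient of f: grad f(x) = Q x + c = (4, -4)
Constraint values g_i(x) = a_i^T x - b_i:
  g_1((2, 1)) = -2
  g_2((2, 1)) = 0
Stationarity residual: grad f(x) + sum_i lambda_i a_i = (0, 0)
  -> stationarity OK
Primal feasibility (all g_i <= 0): OK
Dual feasibility (all lambda_i >= 0): FAILS
Complementary slackness (lambda_i * g_i(x) = 0 for all i): OK

Verdict: the first failing condition is dual_feasibility -> dual.

dual


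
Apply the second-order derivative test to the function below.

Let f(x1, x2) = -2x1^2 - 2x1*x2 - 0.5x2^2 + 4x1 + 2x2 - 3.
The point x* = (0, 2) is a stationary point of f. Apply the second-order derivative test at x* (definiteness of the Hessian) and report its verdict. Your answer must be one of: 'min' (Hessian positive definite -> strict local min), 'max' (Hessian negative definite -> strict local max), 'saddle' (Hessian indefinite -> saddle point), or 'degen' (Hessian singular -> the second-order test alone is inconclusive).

Compute the Hessian H = grad^2 f:
  H = [[-4, -2], [-2, -1]]
Verify stationarity: grad f(x*) = H x* + g = (0, 0).
Eigenvalues of H: -5, 0.
H has a zero eigenvalue (singular; negative semidefinite but not definite), so H is neither positive definite, negative definite, nor indefinite. The second-order test alone is inconclusive -> degen.
(Indeed, f is constant along the null direction of H through x*, so x* is not a strict local extremum.)

degen


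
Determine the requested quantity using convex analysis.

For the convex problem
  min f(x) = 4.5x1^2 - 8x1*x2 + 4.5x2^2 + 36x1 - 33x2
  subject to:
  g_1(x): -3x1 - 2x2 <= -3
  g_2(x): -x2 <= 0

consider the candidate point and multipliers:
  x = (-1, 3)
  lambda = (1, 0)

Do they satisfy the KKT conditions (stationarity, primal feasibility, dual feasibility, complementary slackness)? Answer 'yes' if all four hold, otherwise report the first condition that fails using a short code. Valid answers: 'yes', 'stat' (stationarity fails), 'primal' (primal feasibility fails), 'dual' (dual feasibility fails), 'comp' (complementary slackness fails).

Gradient of f: grad f(x) = Q x + c = (3, 2)
Constraint values g_i(x) = a_i^T x - b_i:
  g_1((-1, 3)) = 0
  g_2((-1, 3)) = -3
Stationarity residual: grad f(x) + sum_i lambda_i a_i = (0, 0)
  -> stationarity OK
Primal feasibility (all g_i <= 0): OK
Dual feasibility (all lambda_i >= 0): OK
Complementary slackness (lambda_i * g_i(x) = 0 for all i): OK

Verdict: yes, KKT holds.

yes


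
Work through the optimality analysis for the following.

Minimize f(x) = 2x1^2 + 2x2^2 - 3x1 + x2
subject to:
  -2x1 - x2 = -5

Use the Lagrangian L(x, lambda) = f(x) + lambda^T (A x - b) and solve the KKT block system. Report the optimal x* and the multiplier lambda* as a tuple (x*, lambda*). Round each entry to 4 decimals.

Form the Lagrangian:
  L(x, lambda) = (1/2) x^T Q x + c^T x + lambda^T (A x - b)
Stationarity (grad_x L = 0): Q x + c + A^T lambda = 0.
Primal feasibility: A x = b.

This gives the KKT block system:
  [ Q   A^T ] [ x     ]   [-c ]
  [ A    0  ] [ lambda ] = [ b ]

Solving the linear system:
  x*      = (2.25, 0.5)
  lambda* = (3)
  f(x*)   = 4.375

x* = (2.25, 0.5), lambda* = (3)


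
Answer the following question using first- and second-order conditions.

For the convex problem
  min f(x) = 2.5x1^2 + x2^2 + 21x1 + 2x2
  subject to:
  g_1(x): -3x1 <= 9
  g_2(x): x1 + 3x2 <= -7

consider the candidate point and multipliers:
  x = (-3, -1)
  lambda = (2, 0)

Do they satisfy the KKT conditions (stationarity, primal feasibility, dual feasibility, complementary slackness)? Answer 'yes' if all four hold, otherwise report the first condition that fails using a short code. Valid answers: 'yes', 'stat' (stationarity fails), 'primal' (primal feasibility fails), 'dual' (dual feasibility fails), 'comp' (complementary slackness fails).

Gradient of f: grad f(x) = Q x + c = (6, 0)
Constraint values g_i(x) = a_i^T x - b_i:
  g_1((-3, -1)) = 0
  g_2((-3, -1)) = 1
Stationarity residual: grad f(x) + sum_i lambda_i a_i = (0, 0)
  -> stationarity OK
Primal feasibility (all g_i <= 0): FAILS
Dual feasibility (all lambda_i >= 0): OK
Complementary slackness (lambda_i * g_i(x) = 0 for all i): OK

Verdict: the first failing condition is primal_feasibility -> primal.

primal


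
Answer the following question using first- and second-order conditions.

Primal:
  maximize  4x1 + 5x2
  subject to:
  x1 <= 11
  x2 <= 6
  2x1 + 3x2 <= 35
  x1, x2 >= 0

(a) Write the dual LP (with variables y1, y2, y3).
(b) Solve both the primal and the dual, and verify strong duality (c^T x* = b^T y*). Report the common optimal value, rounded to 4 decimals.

The standard primal-dual pair for 'max c^T x s.t. A x <= b, x >= 0' is:
  Dual:  min b^T y  s.t.  A^T y >= c,  y >= 0.

So the dual LP is:
  minimize  11y1 + 6y2 + 35y3
  subject to:
    y1 + 2y3 >= 4
    y2 + 3y3 >= 5
    y1, y2, y3 >= 0

Solving the primal: x* = (11, 4.3333).
  primal value c^T x* = 65.6667.
Solving the dual: y* = (0.6667, 0, 1.6667).
  dual value b^T y* = 65.6667.
Strong duality: c^T x* = b^T y*. Confirmed.

65.6667


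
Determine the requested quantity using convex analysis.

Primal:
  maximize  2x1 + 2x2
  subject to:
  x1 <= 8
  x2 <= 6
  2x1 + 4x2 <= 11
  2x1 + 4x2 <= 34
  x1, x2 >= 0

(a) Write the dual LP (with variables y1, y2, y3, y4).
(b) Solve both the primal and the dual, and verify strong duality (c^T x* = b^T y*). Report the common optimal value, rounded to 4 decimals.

The standard primal-dual pair for 'max c^T x s.t. A x <= b, x >= 0' is:
  Dual:  min b^T y  s.t.  A^T y >= c,  y >= 0.

So the dual LP is:
  minimize  8y1 + 6y2 + 11y3 + 34y4
  subject to:
    y1 + 2y3 + 2y4 >= 2
    y2 + 4y3 + 4y4 >= 2
    y1, y2, y3, y4 >= 0

Solving the primal: x* = (5.5, 0).
  primal value c^T x* = 11.
Solving the dual: y* = (0, 0, 1, 0).
  dual value b^T y* = 11.
Strong duality: c^T x* = b^T y*. Confirmed.

11


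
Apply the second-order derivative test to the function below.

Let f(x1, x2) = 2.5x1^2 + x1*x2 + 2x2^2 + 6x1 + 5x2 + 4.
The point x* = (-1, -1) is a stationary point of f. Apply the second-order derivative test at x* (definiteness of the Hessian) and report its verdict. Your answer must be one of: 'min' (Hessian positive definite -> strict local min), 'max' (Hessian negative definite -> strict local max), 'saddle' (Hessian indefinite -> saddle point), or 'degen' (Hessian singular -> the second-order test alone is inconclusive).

Compute the Hessian H = grad^2 f:
  H = [[5, 1], [1, 4]]
Verify stationarity: grad f(x*) = H x* + g = (0, 0).
Eigenvalues of H: 3.382, 5.618.
Both eigenvalues > 0, so H is positive definite -> x* is a strict local min.

min


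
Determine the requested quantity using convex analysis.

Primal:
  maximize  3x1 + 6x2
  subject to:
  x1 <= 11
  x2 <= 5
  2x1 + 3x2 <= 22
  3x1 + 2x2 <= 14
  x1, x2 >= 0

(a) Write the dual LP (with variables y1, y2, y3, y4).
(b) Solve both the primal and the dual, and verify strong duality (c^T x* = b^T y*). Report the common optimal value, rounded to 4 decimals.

The standard primal-dual pair for 'max c^T x s.t. A x <= b, x >= 0' is:
  Dual:  min b^T y  s.t.  A^T y >= c,  y >= 0.

So the dual LP is:
  minimize  11y1 + 5y2 + 22y3 + 14y4
  subject to:
    y1 + 2y3 + 3y4 >= 3
    y2 + 3y3 + 2y4 >= 6
    y1, y2, y3, y4 >= 0

Solving the primal: x* = (1.3333, 5).
  primal value c^T x* = 34.
Solving the dual: y* = (0, 4, 0, 1).
  dual value b^T y* = 34.
Strong duality: c^T x* = b^T y*. Confirmed.

34


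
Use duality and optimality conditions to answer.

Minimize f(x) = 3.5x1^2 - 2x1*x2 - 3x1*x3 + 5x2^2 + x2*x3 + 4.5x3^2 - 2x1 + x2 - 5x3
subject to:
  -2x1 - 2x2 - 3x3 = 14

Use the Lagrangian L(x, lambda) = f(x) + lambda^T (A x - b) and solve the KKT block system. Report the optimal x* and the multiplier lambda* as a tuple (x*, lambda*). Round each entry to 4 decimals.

Form the Lagrangian:
  L(x, lambda) = (1/2) x^T Q x + c^T x + lambda^T (A x - b)
Stationarity (grad_x L = 0): Q x + c + A^T lambda = 0.
Primal feasibility: A x = b.

This gives the KKT block system:
  [ Q   A^T ] [ x     ]   [-c ]
  [ A    0  ] [ lambda ] = [ b ]

Solving the linear system:
  x*      = (-2.5528, -1.5124, -1.9565)
  lambda* = (-5.4876)
  f(x*)   = 45.1009

x* = (-2.5528, -1.5124, -1.9565), lambda* = (-5.4876)


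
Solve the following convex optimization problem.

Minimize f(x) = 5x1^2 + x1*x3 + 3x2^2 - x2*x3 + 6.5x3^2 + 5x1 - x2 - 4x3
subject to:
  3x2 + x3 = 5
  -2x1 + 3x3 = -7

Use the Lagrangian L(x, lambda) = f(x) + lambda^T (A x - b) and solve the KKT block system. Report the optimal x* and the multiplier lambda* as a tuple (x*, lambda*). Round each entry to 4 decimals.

Form the Lagrangian:
  L(x, lambda) = (1/2) x^T Q x + c^T x + lambda^T (A x - b)
Stationarity (grad_x L = 0): Q x + c + A^T lambda = 0.
Primal feasibility: A x = b.

This gives the KKT block system:
  [ Q   A^T ] [ x     ]   [-c ]
  [ A    0  ] [ lambda ] = [ b ]

Solving the linear system:
  x*      = (1.4351, 2.1255, -1.3766)
  lambda* = (-4.3766, 8.9874)
  f(x*)   = 47.6757

x* = (1.4351, 2.1255, -1.3766), lambda* = (-4.3766, 8.9874)


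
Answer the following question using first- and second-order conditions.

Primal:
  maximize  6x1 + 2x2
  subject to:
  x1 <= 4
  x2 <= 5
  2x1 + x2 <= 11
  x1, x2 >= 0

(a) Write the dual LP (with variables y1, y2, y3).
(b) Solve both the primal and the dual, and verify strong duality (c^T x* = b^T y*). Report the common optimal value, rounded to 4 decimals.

The standard primal-dual pair for 'max c^T x s.t. A x <= b, x >= 0' is:
  Dual:  min b^T y  s.t.  A^T y >= c,  y >= 0.

So the dual LP is:
  minimize  4y1 + 5y2 + 11y3
  subject to:
    y1 + 2y3 >= 6
    y2 + y3 >= 2
    y1, y2, y3 >= 0

Solving the primal: x* = (4, 3).
  primal value c^T x* = 30.
Solving the dual: y* = (2, 0, 2).
  dual value b^T y* = 30.
Strong duality: c^T x* = b^T y*. Confirmed.

30


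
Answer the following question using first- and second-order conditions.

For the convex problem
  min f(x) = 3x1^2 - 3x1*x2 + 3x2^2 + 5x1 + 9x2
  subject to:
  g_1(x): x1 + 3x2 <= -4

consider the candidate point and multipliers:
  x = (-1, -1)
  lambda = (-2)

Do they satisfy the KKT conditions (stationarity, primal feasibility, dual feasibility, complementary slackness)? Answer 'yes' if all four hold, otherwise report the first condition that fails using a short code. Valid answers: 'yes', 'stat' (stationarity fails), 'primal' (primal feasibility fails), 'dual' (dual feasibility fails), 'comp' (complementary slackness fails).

Gradient of f: grad f(x) = Q x + c = (2, 6)
Constraint values g_i(x) = a_i^T x - b_i:
  g_1((-1, -1)) = 0
Stationarity residual: grad f(x) + sum_i lambda_i a_i = (0, 0)
  -> stationarity OK
Primal feasibility (all g_i <= 0): OK
Dual feasibility (all lambda_i >= 0): FAILS
Complementary slackness (lambda_i * g_i(x) = 0 for all i): OK

Verdict: the first failing condition is dual_feasibility -> dual.

dual


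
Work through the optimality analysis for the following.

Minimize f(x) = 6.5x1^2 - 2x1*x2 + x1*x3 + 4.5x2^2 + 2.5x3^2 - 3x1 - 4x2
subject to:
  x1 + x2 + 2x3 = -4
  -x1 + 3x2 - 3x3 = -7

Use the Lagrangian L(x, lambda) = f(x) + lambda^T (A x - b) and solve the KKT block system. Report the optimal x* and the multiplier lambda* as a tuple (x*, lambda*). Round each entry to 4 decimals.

Form the Lagrangian:
  L(x, lambda) = (1/2) x^T Q x + c^T x + lambda^T (A x - b)
Stationarity (grad_x L = 0): Q x + c + A^T lambda = 0.
Primal feasibility: A x = b.

This gives the KKT block system:
  [ Q   A^T ] [ x     ]   [-c ]
  [ A    0  ] [ lambda ] = [ b ]

Solving the linear system:
  x*      = (-0.4973, -2.8336, -0.3345)
  lambda* = (10.226, 6.094)
  f(x*)   = 48.1944

x* = (-0.4973, -2.8336, -0.3345), lambda* = (10.226, 6.094)


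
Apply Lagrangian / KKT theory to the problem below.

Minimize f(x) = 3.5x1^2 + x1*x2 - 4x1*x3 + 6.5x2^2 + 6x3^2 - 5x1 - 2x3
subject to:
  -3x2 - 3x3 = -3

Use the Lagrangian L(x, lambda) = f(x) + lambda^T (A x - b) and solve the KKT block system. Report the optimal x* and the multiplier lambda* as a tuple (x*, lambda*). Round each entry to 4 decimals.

Form the Lagrangian:
  L(x, lambda) = (1/2) x^T Q x + c^T x + lambda^T (A x - b)
Stationarity (grad_x L = 0): Q x + c + A^T lambda = 0.
Primal feasibility: A x = b.

This gives the KKT block system:
  [ Q   A^T ] [ x     ]   [-c ]
  [ A    0  ] [ lambda ] = [ b ]

Solving the linear system:
  x*      = (1.1667, 0.1667, 0.8333)
  lambda* = (1.1111)
  f(x*)   = -2.0833

x* = (1.1667, 0.1667, 0.8333), lambda* = (1.1111)


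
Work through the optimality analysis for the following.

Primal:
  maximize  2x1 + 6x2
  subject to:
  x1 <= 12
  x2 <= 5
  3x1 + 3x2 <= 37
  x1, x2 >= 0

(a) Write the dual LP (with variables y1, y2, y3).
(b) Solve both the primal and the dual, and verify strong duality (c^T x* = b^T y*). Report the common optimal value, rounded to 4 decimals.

The standard primal-dual pair for 'max c^T x s.t. A x <= b, x >= 0' is:
  Dual:  min b^T y  s.t.  A^T y >= c,  y >= 0.

So the dual LP is:
  minimize  12y1 + 5y2 + 37y3
  subject to:
    y1 + 3y3 >= 2
    y2 + 3y3 >= 6
    y1, y2, y3 >= 0

Solving the primal: x* = (7.3333, 5).
  primal value c^T x* = 44.6667.
Solving the dual: y* = (0, 4, 0.6667).
  dual value b^T y* = 44.6667.
Strong duality: c^T x* = b^T y*. Confirmed.

44.6667


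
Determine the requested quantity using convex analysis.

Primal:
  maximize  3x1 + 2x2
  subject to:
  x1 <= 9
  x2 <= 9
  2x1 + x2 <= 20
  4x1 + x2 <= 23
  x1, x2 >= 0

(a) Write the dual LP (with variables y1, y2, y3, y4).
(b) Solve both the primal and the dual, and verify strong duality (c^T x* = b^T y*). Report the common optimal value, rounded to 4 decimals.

The standard primal-dual pair for 'max c^T x s.t. A x <= b, x >= 0' is:
  Dual:  min b^T y  s.t.  A^T y >= c,  y >= 0.

So the dual LP is:
  minimize  9y1 + 9y2 + 20y3 + 23y4
  subject to:
    y1 + 2y3 + 4y4 >= 3
    y2 + y3 + y4 >= 2
    y1, y2, y3, y4 >= 0

Solving the primal: x* = (3.5, 9).
  primal value c^T x* = 28.5.
Solving the dual: y* = (0, 1.25, 0, 0.75).
  dual value b^T y* = 28.5.
Strong duality: c^T x* = b^T y*. Confirmed.

28.5


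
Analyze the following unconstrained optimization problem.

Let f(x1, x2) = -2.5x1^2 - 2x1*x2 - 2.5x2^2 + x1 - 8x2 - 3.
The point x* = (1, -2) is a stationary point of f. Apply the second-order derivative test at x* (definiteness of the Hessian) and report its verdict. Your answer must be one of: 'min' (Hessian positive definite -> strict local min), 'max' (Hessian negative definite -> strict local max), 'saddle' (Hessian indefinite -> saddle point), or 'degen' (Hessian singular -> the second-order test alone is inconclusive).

Compute the Hessian H = grad^2 f:
  H = [[-5, -2], [-2, -5]]
Verify stationarity: grad f(x*) = H x* + g = (0, 0).
Eigenvalues of H: -7, -3.
Both eigenvalues < 0, so H is negative definite -> x* is a strict local max.

max


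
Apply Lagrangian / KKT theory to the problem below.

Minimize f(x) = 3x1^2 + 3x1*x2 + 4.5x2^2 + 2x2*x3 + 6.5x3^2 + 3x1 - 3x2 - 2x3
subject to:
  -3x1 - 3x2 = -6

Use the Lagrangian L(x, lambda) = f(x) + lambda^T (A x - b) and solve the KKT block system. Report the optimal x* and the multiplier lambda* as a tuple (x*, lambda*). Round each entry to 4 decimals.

Form the Lagrangian:
  L(x, lambda) = (1/2) x^T Q x + c^T x + lambda^T (A x - b)
Stationarity (grad_x L = 0): Q x + c + A^T lambda = 0.
Primal feasibility: A x = b.

This gives the KKT block system:
  [ Q   A^T ] [ x     ]   [-c ]
  [ A    0  ] [ lambda ] = [ b ]

Solving the linear system:
  x*      = (0.6549, 1.3451, -0.0531)
  lambda* = (3.6549)
  f(x*)   = 9.9823

x* = (0.6549, 1.3451, -0.0531), lambda* = (3.6549)


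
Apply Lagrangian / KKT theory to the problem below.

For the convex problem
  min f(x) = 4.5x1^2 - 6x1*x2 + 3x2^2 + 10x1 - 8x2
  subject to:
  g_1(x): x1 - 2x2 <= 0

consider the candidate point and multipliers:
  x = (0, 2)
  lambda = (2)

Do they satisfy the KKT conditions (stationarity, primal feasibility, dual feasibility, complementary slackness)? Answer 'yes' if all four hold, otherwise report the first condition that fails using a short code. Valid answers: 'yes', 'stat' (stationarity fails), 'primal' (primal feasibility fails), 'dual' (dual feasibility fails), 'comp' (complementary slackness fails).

Gradient of f: grad f(x) = Q x + c = (-2, 4)
Constraint values g_i(x) = a_i^T x - b_i:
  g_1((0, 2)) = -4
Stationarity residual: grad f(x) + sum_i lambda_i a_i = (0, 0)
  -> stationarity OK
Primal feasibility (all g_i <= 0): OK
Dual feasibility (all lambda_i >= 0): OK
Complementary slackness (lambda_i * g_i(x) = 0 for all i): FAILS

Verdict: the first failing condition is complementary_slackness -> comp.

comp


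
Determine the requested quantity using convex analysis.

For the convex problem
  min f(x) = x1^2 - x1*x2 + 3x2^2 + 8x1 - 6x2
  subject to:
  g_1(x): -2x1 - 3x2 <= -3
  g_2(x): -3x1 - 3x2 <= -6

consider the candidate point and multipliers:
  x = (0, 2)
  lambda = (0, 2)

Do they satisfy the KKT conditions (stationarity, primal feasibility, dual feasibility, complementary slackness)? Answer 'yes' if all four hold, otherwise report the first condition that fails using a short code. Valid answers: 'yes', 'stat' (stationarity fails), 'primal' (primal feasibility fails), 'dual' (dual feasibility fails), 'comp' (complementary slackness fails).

Gradient of f: grad f(x) = Q x + c = (6, 6)
Constraint values g_i(x) = a_i^T x - b_i:
  g_1((0, 2)) = -3
  g_2((0, 2)) = 0
Stationarity residual: grad f(x) + sum_i lambda_i a_i = (0, 0)
  -> stationarity OK
Primal feasibility (all g_i <= 0): OK
Dual feasibility (all lambda_i >= 0): OK
Complementary slackness (lambda_i * g_i(x) = 0 for all i): OK

Verdict: yes, KKT holds.

yes


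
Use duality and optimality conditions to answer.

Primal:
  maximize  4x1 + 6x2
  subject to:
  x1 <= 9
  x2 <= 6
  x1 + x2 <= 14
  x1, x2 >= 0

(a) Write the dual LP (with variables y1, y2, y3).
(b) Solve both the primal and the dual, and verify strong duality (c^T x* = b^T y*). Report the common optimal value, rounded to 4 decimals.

The standard primal-dual pair for 'max c^T x s.t. A x <= b, x >= 0' is:
  Dual:  min b^T y  s.t.  A^T y >= c,  y >= 0.

So the dual LP is:
  minimize  9y1 + 6y2 + 14y3
  subject to:
    y1 + y3 >= 4
    y2 + y3 >= 6
    y1, y2, y3 >= 0

Solving the primal: x* = (8, 6).
  primal value c^T x* = 68.
Solving the dual: y* = (0, 2, 4).
  dual value b^T y* = 68.
Strong duality: c^T x* = b^T y*. Confirmed.

68


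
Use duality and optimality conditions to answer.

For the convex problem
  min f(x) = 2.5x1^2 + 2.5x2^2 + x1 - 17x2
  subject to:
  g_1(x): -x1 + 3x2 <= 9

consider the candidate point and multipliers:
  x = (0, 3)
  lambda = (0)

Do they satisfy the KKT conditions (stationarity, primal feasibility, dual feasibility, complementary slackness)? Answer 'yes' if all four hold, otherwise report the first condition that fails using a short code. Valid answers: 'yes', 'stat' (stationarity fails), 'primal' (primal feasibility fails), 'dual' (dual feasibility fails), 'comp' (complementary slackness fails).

Gradient of f: grad f(x) = Q x + c = (1, -2)
Constraint values g_i(x) = a_i^T x - b_i:
  g_1((0, 3)) = 0
Stationarity residual: grad f(x) + sum_i lambda_i a_i = (1, -2)
  -> stationarity FAILS
Primal feasibility (all g_i <= 0): OK
Dual feasibility (all lambda_i >= 0): OK
Complementary slackness (lambda_i * g_i(x) = 0 for all i): OK

Verdict: the first failing condition is stationarity -> stat.

stat


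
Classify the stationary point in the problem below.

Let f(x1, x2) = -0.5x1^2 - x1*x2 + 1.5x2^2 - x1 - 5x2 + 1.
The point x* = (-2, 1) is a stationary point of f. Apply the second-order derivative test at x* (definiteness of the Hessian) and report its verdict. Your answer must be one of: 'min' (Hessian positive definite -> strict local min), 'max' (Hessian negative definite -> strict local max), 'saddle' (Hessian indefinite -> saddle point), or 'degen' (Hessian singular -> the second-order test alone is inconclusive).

Compute the Hessian H = grad^2 f:
  H = [[-1, -1], [-1, 3]]
Verify stationarity: grad f(x*) = H x* + g = (0, 0).
Eigenvalues of H: -1.2361, 3.2361.
Eigenvalues have mixed signs, so H is indefinite -> x* is a saddle point.

saddle


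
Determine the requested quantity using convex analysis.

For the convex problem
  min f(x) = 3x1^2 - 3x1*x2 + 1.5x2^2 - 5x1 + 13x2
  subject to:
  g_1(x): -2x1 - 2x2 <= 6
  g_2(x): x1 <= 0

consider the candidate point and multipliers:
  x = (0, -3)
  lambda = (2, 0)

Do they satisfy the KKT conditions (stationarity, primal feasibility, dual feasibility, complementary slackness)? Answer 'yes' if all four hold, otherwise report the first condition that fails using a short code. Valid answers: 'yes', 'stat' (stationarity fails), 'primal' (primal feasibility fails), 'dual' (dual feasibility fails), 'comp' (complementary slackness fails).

Gradient of f: grad f(x) = Q x + c = (4, 4)
Constraint values g_i(x) = a_i^T x - b_i:
  g_1((0, -3)) = 0
  g_2((0, -3)) = 0
Stationarity residual: grad f(x) + sum_i lambda_i a_i = (0, 0)
  -> stationarity OK
Primal feasibility (all g_i <= 0): OK
Dual feasibility (all lambda_i >= 0): OK
Complementary slackness (lambda_i * g_i(x) = 0 for all i): OK

Verdict: yes, KKT holds.

yes


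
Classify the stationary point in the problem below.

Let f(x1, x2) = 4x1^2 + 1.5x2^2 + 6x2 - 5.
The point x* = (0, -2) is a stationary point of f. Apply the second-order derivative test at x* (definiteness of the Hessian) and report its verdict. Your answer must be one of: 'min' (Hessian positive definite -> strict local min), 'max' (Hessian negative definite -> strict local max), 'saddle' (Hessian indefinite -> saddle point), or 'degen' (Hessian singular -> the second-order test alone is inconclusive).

Compute the Hessian H = grad^2 f:
  H = [[8, 0], [0, 3]]
Verify stationarity: grad f(x*) = H x* + g = (0, 0).
Eigenvalues of H: 3, 8.
Both eigenvalues > 0, so H is positive definite -> x* is a strict local min.

min


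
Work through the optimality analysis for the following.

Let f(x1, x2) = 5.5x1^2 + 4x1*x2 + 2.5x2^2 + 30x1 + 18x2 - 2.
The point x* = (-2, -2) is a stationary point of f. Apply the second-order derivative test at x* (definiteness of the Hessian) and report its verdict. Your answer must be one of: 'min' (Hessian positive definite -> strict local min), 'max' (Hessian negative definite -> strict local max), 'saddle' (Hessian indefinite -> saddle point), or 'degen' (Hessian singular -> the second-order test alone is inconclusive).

Compute the Hessian H = grad^2 f:
  H = [[11, 4], [4, 5]]
Verify stationarity: grad f(x*) = H x* + g = (0, 0).
Eigenvalues of H: 3, 13.
Both eigenvalues > 0, so H is positive definite -> x* is a strict local min.

min


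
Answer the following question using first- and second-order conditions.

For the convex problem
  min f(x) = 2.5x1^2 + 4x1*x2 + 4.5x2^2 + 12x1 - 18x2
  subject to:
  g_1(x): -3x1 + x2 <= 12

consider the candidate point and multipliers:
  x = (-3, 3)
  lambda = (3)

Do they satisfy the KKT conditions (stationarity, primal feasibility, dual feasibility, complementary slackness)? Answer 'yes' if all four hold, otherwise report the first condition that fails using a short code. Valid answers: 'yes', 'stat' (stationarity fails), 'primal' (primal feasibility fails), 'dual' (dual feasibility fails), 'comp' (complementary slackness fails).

Gradient of f: grad f(x) = Q x + c = (9, -3)
Constraint values g_i(x) = a_i^T x - b_i:
  g_1((-3, 3)) = 0
Stationarity residual: grad f(x) + sum_i lambda_i a_i = (0, 0)
  -> stationarity OK
Primal feasibility (all g_i <= 0): OK
Dual feasibility (all lambda_i >= 0): OK
Complementary slackness (lambda_i * g_i(x) = 0 for all i): OK

Verdict: yes, KKT holds.

yes


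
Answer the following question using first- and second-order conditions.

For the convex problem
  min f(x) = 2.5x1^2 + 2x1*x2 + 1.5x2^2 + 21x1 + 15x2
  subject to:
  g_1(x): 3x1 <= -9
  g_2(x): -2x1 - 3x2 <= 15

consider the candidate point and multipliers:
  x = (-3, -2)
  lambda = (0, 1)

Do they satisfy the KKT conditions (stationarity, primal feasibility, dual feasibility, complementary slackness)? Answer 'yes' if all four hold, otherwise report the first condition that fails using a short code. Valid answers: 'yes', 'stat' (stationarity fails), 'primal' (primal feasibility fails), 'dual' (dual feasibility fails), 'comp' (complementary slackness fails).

Gradient of f: grad f(x) = Q x + c = (2, 3)
Constraint values g_i(x) = a_i^T x - b_i:
  g_1((-3, -2)) = 0
  g_2((-3, -2)) = -3
Stationarity residual: grad f(x) + sum_i lambda_i a_i = (0, 0)
  -> stationarity OK
Primal feasibility (all g_i <= 0): OK
Dual feasibility (all lambda_i >= 0): OK
Complementary slackness (lambda_i * g_i(x) = 0 for all i): FAILS

Verdict: the first failing condition is complementary_slackness -> comp.

comp


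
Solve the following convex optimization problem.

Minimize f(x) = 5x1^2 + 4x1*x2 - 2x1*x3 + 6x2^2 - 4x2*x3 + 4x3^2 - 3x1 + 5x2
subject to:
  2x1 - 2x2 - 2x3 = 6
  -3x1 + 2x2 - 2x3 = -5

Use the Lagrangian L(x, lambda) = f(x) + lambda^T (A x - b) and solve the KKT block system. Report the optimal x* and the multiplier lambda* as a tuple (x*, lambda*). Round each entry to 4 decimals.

Form the Lagrangian:
  L(x, lambda) = (1/2) x^T Q x + c^T x + lambda^T (A x - b)
Stationarity (grad_x L = 0): Q x + c + A^T lambda = 0.
Primal feasibility: A x = b.

This gives the KKT block system:
  [ Q   A^T ] [ x     ]   [-c ]
  [ A    0  ] [ lambda ] = [ b ]

Solving the linear system:
  x*      = (1.1579, -1.3026, -0.5395)
  lambda* = (-1.3158, 0.6053)
  f(x*)   = 0.4671

x* = (1.1579, -1.3026, -0.5395), lambda* = (-1.3158, 0.6053)
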